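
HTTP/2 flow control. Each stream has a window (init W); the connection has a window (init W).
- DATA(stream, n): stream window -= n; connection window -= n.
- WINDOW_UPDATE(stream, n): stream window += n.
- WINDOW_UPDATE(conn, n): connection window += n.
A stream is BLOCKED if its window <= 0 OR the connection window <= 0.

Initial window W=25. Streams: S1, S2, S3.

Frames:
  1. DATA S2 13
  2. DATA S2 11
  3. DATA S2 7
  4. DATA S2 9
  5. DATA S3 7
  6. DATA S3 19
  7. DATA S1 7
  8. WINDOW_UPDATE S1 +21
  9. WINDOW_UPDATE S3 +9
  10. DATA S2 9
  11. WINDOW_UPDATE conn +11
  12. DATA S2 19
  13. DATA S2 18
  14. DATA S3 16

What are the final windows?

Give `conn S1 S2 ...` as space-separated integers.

Answer: -99 39 -61 -8

Derivation:
Op 1: conn=12 S1=25 S2=12 S3=25 blocked=[]
Op 2: conn=1 S1=25 S2=1 S3=25 blocked=[]
Op 3: conn=-6 S1=25 S2=-6 S3=25 blocked=[1, 2, 3]
Op 4: conn=-15 S1=25 S2=-15 S3=25 blocked=[1, 2, 3]
Op 5: conn=-22 S1=25 S2=-15 S3=18 blocked=[1, 2, 3]
Op 6: conn=-41 S1=25 S2=-15 S3=-1 blocked=[1, 2, 3]
Op 7: conn=-48 S1=18 S2=-15 S3=-1 blocked=[1, 2, 3]
Op 8: conn=-48 S1=39 S2=-15 S3=-1 blocked=[1, 2, 3]
Op 9: conn=-48 S1=39 S2=-15 S3=8 blocked=[1, 2, 3]
Op 10: conn=-57 S1=39 S2=-24 S3=8 blocked=[1, 2, 3]
Op 11: conn=-46 S1=39 S2=-24 S3=8 blocked=[1, 2, 3]
Op 12: conn=-65 S1=39 S2=-43 S3=8 blocked=[1, 2, 3]
Op 13: conn=-83 S1=39 S2=-61 S3=8 blocked=[1, 2, 3]
Op 14: conn=-99 S1=39 S2=-61 S3=-8 blocked=[1, 2, 3]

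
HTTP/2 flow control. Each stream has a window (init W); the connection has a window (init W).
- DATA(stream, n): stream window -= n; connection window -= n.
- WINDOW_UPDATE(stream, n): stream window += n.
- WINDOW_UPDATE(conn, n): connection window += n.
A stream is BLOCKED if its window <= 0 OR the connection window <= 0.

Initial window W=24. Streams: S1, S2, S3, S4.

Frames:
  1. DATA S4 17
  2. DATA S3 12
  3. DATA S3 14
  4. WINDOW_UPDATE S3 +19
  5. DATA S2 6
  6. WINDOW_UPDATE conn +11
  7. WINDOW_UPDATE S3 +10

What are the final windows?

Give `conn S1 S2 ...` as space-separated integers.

Op 1: conn=7 S1=24 S2=24 S3=24 S4=7 blocked=[]
Op 2: conn=-5 S1=24 S2=24 S3=12 S4=7 blocked=[1, 2, 3, 4]
Op 3: conn=-19 S1=24 S2=24 S3=-2 S4=7 blocked=[1, 2, 3, 4]
Op 4: conn=-19 S1=24 S2=24 S3=17 S4=7 blocked=[1, 2, 3, 4]
Op 5: conn=-25 S1=24 S2=18 S3=17 S4=7 blocked=[1, 2, 3, 4]
Op 6: conn=-14 S1=24 S2=18 S3=17 S4=7 blocked=[1, 2, 3, 4]
Op 7: conn=-14 S1=24 S2=18 S3=27 S4=7 blocked=[1, 2, 3, 4]

Answer: -14 24 18 27 7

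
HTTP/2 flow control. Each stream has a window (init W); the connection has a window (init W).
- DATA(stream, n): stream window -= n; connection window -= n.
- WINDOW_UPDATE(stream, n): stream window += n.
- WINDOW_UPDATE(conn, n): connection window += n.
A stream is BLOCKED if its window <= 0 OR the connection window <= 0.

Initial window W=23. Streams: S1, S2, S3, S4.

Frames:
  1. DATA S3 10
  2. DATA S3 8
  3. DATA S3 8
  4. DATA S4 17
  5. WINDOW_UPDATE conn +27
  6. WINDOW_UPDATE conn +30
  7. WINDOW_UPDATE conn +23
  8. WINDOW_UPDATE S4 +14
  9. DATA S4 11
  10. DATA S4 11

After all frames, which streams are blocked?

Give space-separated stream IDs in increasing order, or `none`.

Op 1: conn=13 S1=23 S2=23 S3=13 S4=23 blocked=[]
Op 2: conn=5 S1=23 S2=23 S3=5 S4=23 blocked=[]
Op 3: conn=-3 S1=23 S2=23 S3=-3 S4=23 blocked=[1, 2, 3, 4]
Op 4: conn=-20 S1=23 S2=23 S3=-3 S4=6 blocked=[1, 2, 3, 4]
Op 5: conn=7 S1=23 S2=23 S3=-3 S4=6 blocked=[3]
Op 6: conn=37 S1=23 S2=23 S3=-3 S4=6 blocked=[3]
Op 7: conn=60 S1=23 S2=23 S3=-3 S4=6 blocked=[3]
Op 8: conn=60 S1=23 S2=23 S3=-3 S4=20 blocked=[3]
Op 9: conn=49 S1=23 S2=23 S3=-3 S4=9 blocked=[3]
Op 10: conn=38 S1=23 S2=23 S3=-3 S4=-2 blocked=[3, 4]

Answer: S3 S4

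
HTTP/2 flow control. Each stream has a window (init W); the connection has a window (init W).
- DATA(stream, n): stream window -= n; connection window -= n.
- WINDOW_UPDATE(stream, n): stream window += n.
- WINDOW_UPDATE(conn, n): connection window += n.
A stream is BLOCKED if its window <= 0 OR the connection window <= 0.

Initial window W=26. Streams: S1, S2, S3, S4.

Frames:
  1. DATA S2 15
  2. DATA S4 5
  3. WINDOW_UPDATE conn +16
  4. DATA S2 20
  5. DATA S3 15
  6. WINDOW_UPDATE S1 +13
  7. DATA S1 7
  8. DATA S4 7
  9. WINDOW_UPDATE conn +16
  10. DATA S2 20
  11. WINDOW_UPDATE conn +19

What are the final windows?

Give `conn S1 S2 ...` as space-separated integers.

Answer: -12 32 -29 11 14

Derivation:
Op 1: conn=11 S1=26 S2=11 S3=26 S4=26 blocked=[]
Op 2: conn=6 S1=26 S2=11 S3=26 S4=21 blocked=[]
Op 3: conn=22 S1=26 S2=11 S3=26 S4=21 blocked=[]
Op 4: conn=2 S1=26 S2=-9 S3=26 S4=21 blocked=[2]
Op 5: conn=-13 S1=26 S2=-9 S3=11 S4=21 blocked=[1, 2, 3, 4]
Op 6: conn=-13 S1=39 S2=-9 S3=11 S4=21 blocked=[1, 2, 3, 4]
Op 7: conn=-20 S1=32 S2=-9 S3=11 S4=21 blocked=[1, 2, 3, 4]
Op 8: conn=-27 S1=32 S2=-9 S3=11 S4=14 blocked=[1, 2, 3, 4]
Op 9: conn=-11 S1=32 S2=-9 S3=11 S4=14 blocked=[1, 2, 3, 4]
Op 10: conn=-31 S1=32 S2=-29 S3=11 S4=14 blocked=[1, 2, 3, 4]
Op 11: conn=-12 S1=32 S2=-29 S3=11 S4=14 blocked=[1, 2, 3, 4]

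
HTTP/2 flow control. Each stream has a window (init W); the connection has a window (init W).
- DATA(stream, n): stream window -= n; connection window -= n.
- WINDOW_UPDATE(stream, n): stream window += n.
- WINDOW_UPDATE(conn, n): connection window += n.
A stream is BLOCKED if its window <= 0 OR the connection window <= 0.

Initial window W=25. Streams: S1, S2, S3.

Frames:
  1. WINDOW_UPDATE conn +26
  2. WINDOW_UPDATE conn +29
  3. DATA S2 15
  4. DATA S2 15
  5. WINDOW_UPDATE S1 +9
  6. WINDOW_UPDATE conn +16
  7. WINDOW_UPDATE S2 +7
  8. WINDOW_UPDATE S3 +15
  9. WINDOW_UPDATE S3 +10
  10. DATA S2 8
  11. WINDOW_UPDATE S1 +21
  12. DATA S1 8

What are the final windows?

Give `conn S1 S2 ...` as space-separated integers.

Op 1: conn=51 S1=25 S2=25 S3=25 blocked=[]
Op 2: conn=80 S1=25 S2=25 S3=25 blocked=[]
Op 3: conn=65 S1=25 S2=10 S3=25 blocked=[]
Op 4: conn=50 S1=25 S2=-5 S3=25 blocked=[2]
Op 5: conn=50 S1=34 S2=-5 S3=25 blocked=[2]
Op 6: conn=66 S1=34 S2=-5 S3=25 blocked=[2]
Op 7: conn=66 S1=34 S2=2 S3=25 blocked=[]
Op 8: conn=66 S1=34 S2=2 S3=40 blocked=[]
Op 9: conn=66 S1=34 S2=2 S3=50 blocked=[]
Op 10: conn=58 S1=34 S2=-6 S3=50 blocked=[2]
Op 11: conn=58 S1=55 S2=-6 S3=50 blocked=[2]
Op 12: conn=50 S1=47 S2=-6 S3=50 blocked=[2]

Answer: 50 47 -6 50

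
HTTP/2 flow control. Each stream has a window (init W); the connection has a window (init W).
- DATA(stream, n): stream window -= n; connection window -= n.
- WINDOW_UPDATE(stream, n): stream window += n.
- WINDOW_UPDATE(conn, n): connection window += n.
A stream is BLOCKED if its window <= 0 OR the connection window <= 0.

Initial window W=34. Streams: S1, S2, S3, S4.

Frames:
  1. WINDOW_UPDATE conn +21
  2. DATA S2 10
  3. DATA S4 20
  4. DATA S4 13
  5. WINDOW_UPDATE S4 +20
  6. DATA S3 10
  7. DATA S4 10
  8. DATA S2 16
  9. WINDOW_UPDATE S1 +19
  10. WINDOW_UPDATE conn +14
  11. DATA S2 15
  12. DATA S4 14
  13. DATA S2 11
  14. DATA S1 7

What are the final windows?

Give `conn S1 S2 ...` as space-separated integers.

Answer: -57 46 -18 24 -3

Derivation:
Op 1: conn=55 S1=34 S2=34 S3=34 S4=34 blocked=[]
Op 2: conn=45 S1=34 S2=24 S3=34 S4=34 blocked=[]
Op 3: conn=25 S1=34 S2=24 S3=34 S4=14 blocked=[]
Op 4: conn=12 S1=34 S2=24 S3=34 S4=1 blocked=[]
Op 5: conn=12 S1=34 S2=24 S3=34 S4=21 blocked=[]
Op 6: conn=2 S1=34 S2=24 S3=24 S4=21 blocked=[]
Op 7: conn=-8 S1=34 S2=24 S3=24 S4=11 blocked=[1, 2, 3, 4]
Op 8: conn=-24 S1=34 S2=8 S3=24 S4=11 blocked=[1, 2, 3, 4]
Op 9: conn=-24 S1=53 S2=8 S3=24 S4=11 blocked=[1, 2, 3, 4]
Op 10: conn=-10 S1=53 S2=8 S3=24 S4=11 blocked=[1, 2, 3, 4]
Op 11: conn=-25 S1=53 S2=-7 S3=24 S4=11 blocked=[1, 2, 3, 4]
Op 12: conn=-39 S1=53 S2=-7 S3=24 S4=-3 blocked=[1, 2, 3, 4]
Op 13: conn=-50 S1=53 S2=-18 S3=24 S4=-3 blocked=[1, 2, 3, 4]
Op 14: conn=-57 S1=46 S2=-18 S3=24 S4=-3 blocked=[1, 2, 3, 4]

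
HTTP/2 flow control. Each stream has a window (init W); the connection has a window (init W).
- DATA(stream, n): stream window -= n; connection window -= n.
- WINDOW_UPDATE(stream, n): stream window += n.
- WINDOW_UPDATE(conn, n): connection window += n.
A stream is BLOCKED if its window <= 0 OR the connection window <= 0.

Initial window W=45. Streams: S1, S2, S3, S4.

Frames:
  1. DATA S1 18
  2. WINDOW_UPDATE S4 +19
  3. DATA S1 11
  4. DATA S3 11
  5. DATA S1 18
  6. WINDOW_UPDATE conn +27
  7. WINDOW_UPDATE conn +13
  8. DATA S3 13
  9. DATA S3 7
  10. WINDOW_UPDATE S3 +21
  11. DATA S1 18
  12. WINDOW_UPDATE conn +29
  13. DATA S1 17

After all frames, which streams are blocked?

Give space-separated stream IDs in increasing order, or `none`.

Answer: S1

Derivation:
Op 1: conn=27 S1=27 S2=45 S3=45 S4=45 blocked=[]
Op 2: conn=27 S1=27 S2=45 S3=45 S4=64 blocked=[]
Op 3: conn=16 S1=16 S2=45 S3=45 S4=64 blocked=[]
Op 4: conn=5 S1=16 S2=45 S3=34 S4=64 blocked=[]
Op 5: conn=-13 S1=-2 S2=45 S3=34 S4=64 blocked=[1, 2, 3, 4]
Op 6: conn=14 S1=-2 S2=45 S3=34 S4=64 blocked=[1]
Op 7: conn=27 S1=-2 S2=45 S3=34 S4=64 blocked=[1]
Op 8: conn=14 S1=-2 S2=45 S3=21 S4=64 blocked=[1]
Op 9: conn=7 S1=-2 S2=45 S3=14 S4=64 blocked=[1]
Op 10: conn=7 S1=-2 S2=45 S3=35 S4=64 blocked=[1]
Op 11: conn=-11 S1=-20 S2=45 S3=35 S4=64 blocked=[1, 2, 3, 4]
Op 12: conn=18 S1=-20 S2=45 S3=35 S4=64 blocked=[1]
Op 13: conn=1 S1=-37 S2=45 S3=35 S4=64 blocked=[1]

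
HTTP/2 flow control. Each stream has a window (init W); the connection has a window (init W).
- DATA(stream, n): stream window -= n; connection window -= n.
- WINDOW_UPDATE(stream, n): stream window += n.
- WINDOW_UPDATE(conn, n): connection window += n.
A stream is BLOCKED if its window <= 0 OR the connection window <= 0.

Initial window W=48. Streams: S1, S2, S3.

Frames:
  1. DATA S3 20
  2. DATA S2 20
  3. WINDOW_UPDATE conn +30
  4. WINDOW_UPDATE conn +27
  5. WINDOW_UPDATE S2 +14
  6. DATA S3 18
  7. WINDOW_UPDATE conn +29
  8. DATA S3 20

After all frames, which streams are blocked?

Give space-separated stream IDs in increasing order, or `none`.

Op 1: conn=28 S1=48 S2=48 S3=28 blocked=[]
Op 2: conn=8 S1=48 S2=28 S3=28 blocked=[]
Op 3: conn=38 S1=48 S2=28 S3=28 blocked=[]
Op 4: conn=65 S1=48 S2=28 S3=28 blocked=[]
Op 5: conn=65 S1=48 S2=42 S3=28 blocked=[]
Op 6: conn=47 S1=48 S2=42 S3=10 blocked=[]
Op 7: conn=76 S1=48 S2=42 S3=10 blocked=[]
Op 8: conn=56 S1=48 S2=42 S3=-10 blocked=[3]

Answer: S3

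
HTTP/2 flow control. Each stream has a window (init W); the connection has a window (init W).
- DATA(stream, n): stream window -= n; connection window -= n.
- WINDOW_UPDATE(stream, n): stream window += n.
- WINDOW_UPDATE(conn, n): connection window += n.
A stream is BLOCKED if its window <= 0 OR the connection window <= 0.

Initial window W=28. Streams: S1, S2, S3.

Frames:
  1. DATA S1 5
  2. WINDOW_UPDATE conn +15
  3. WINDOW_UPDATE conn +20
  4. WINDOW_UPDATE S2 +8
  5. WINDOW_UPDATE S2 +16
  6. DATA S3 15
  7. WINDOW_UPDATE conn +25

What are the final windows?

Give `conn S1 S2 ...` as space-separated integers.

Op 1: conn=23 S1=23 S2=28 S3=28 blocked=[]
Op 2: conn=38 S1=23 S2=28 S3=28 blocked=[]
Op 3: conn=58 S1=23 S2=28 S3=28 blocked=[]
Op 4: conn=58 S1=23 S2=36 S3=28 blocked=[]
Op 5: conn=58 S1=23 S2=52 S3=28 blocked=[]
Op 6: conn=43 S1=23 S2=52 S3=13 blocked=[]
Op 7: conn=68 S1=23 S2=52 S3=13 blocked=[]

Answer: 68 23 52 13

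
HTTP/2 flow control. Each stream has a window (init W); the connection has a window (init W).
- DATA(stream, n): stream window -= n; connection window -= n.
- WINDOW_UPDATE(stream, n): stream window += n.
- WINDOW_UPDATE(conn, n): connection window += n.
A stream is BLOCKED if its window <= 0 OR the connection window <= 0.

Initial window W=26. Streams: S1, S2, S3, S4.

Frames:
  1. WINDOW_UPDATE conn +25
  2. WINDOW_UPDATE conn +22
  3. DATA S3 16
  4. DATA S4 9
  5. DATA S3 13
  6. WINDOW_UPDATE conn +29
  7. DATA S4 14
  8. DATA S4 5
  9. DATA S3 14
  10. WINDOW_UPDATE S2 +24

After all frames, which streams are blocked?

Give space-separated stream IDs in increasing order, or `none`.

Answer: S3 S4

Derivation:
Op 1: conn=51 S1=26 S2=26 S3=26 S4=26 blocked=[]
Op 2: conn=73 S1=26 S2=26 S3=26 S4=26 blocked=[]
Op 3: conn=57 S1=26 S2=26 S3=10 S4=26 blocked=[]
Op 4: conn=48 S1=26 S2=26 S3=10 S4=17 blocked=[]
Op 5: conn=35 S1=26 S2=26 S3=-3 S4=17 blocked=[3]
Op 6: conn=64 S1=26 S2=26 S3=-3 S4=17 blocked=[3]
Op 7: conn=50 S1=26 S2=26 S3=-3 S4=3 blocked=[3]
Op 8: conn=45 S1=26 S2=26 S3=-3 S4=-2 blocked=[3, 4]
Op 9: conn=31 S1=26 S2=26 S3=-17 S4=-2 blocked=[3, 4]
Op 10: conn=31 S1=26 S2=50 S3=-17 S4=-2 blocked=[3, 4]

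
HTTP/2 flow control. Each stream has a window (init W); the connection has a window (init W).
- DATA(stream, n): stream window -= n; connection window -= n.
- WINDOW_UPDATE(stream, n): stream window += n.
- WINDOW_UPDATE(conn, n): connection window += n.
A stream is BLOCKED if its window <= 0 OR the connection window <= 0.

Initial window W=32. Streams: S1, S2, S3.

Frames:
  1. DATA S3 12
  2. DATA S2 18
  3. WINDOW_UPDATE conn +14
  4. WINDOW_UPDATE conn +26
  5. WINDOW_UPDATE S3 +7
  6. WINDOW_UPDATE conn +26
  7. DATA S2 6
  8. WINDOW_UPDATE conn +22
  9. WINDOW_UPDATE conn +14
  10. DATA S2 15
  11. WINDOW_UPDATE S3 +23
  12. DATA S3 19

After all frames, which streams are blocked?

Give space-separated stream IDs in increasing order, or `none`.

Op 1: conn=20 S1=32 S2=32 S3=20 blocked=[]
Op 2: conn=2 S1=32 S2=14 S3=20 blocked=[]
Op 3: conn=16 S1=32 S2=14 S3=20 blocked=[]
Op 4: conn=42 S1=32 S2=14 S3=20 blocked=[]
Op 5: conn=42 S1=32 S2=14 S3=27 blocked=[]
Op 6: conn=68 S1=32 S2=14 S3=27 blocked=[]
Op 7: conn=62 S1=32 S2=8 S3=27 blocked=[]
Op 8: conn=84 S1=32 S2=8 S3=27 blocked=[]
Op 9: conn=98 S1=32 S2=8 S3=27 blocked=[]
Op 10: conn=83 S1=32 S2=-7 S3=27 blocked=[2]
Op 11: conn=83 S1=32 S2=-7 S3=50 blocked=[2]
Op 12: conn=64 S1=32 S2=-7 S3=31 blocked=[2]

Answer: S2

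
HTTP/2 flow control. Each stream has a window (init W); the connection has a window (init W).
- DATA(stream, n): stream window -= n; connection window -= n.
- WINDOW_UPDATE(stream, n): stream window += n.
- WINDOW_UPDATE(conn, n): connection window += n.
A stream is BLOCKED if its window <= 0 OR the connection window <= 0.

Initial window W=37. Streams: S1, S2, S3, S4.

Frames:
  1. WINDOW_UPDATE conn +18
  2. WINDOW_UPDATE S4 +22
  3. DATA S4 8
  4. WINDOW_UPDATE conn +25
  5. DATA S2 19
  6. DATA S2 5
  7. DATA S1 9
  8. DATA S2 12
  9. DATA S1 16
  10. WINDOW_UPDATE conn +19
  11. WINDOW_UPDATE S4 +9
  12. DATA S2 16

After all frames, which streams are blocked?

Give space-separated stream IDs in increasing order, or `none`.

Op 1: conn=55 S1=37 S2=37 S3=37 S4=37 blocked=[]
Op 2: conn=55 S1=37 S2=37 S3=37 S4=59 blocked=[]
Op 3: conn=47 S1=37 S2=37 S3=37 S4=51 blocked=[]
Op 4: conn=72 S1=37 S2=37 S3=37 S4=51 blocked=[]
Op 5: conn=53 S1=37 S2=18 S3=37 S4=51 blocked=[]
Op 6: conn=48 S1=37 S2=13 S3=37 S4=51 blocked=[]
Op 7: conn=39 S1=28 S2=13 S3=37 S4=51 blocked=[]
Op 8: conn=27 S1=28 S2=1 S3=37 S4=51 blocked=[]
Op 9: conn=11 S1=12 S2=1 S3=37 S4=51 blocked=[]
Op 10: conn=30 S1=12 S2=1 S3=37 S4=51 blocked=[]
Op 11: conn=30 S1=12 S2=1 S3=37 S4=60 blocked=[]
Op 12: conn=14 S1=12 S2=-15 S3=37 S4=60 blocked=[2]

Answer: S2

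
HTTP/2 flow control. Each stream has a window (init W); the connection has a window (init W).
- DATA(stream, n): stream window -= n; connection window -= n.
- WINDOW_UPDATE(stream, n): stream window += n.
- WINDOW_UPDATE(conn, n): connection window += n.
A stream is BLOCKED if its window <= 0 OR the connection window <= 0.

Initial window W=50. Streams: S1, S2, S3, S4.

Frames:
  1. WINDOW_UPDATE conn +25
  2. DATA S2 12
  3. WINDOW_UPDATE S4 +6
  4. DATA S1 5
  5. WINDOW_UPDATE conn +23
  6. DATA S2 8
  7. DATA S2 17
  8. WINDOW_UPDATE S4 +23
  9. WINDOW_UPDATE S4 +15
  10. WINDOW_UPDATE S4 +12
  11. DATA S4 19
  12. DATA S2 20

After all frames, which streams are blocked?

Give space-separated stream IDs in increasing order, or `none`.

Answer: S2

Derivation:
Op 1: conn=75 S1=50 S2=50 S3=50 S4=50 blocked=[]
Op 2: conn=63 S1=50 S2=38 S3=50 S4=50 blocked=[]
Op 3: conn=63 S1=50 S2=38 S3=50 S4=56 blocked=[]
Op 4: conn=58 S1=45 S2=38 S3=50 S4=56 blocked=[]
Op 5: conn=81 S1=45 S2=38 S3=50 S4=56 blocked=[]
Op 6: conn=73 S1=45 S2=30 S3=50 S4=56 blocked=[]
Op 7: conn=56 S1=45 S2=13 S3=50 S4=56 blocked=[]
Op 8: conn=56 S1=45 S2=13 S3=50 S4=79 blocked=[]
Op 9: conn=56 S1=45 S2=13 S3=50 S4=94 blocked=[]
Op 10: conn=56 S1=45 S2=13 S3=50 S4=106 blocked=[]
Op 11: conn=37 S1=45 S2=13 S3=50 S4=87 blocked=[]
Op 12: conn=17 S1=45 S2=-7 S3=50 S4=87 blocked=[2]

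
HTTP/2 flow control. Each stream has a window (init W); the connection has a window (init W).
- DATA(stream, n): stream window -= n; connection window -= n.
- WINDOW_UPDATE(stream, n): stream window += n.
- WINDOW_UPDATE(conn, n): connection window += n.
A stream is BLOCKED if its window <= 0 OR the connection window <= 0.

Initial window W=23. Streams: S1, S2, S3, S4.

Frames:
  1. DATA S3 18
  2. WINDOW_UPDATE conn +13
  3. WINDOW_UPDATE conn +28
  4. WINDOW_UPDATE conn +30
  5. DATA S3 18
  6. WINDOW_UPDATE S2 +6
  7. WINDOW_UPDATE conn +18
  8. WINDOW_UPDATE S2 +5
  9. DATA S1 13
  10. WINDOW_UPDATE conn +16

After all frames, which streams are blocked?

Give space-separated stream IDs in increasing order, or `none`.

Answer: S3

Derivation:
Op 1: conn=5 S1=23 S2=23 S3=5 S4=23 blocked=[]
Op 2: conn=18 S1=23 S2=23 S3=5 S4=23 blocked=[]
Op 3: conn=46 S1=23 S2=23 S3=5 S4=23 blocked=[]
Op 4: conn=76 S1=23 S2=23 S3=5 S4=23 blocked=[]
Op 5: conn=58 S1=23 S2=23 S3=-13 S4=23 blocked=[3]
Op 6: conn=58 S1=23 S2=29 S3=-13 S4=23 blocked=[3]
Op 7: conn=76 S1=23 S2=29 S3=-13 S4=23 blocked=[3]
Op 8: conn=76 S1=23 S2=34 S3=-13 S4=23 blocked=[3]
Op 9: conn=63 S1=10 S2=34 S3=-13 S4=23 blocked=[3]
Op 10: conn=79 S1=10 S2=34 S3=-13 S4=23 blocked=[3]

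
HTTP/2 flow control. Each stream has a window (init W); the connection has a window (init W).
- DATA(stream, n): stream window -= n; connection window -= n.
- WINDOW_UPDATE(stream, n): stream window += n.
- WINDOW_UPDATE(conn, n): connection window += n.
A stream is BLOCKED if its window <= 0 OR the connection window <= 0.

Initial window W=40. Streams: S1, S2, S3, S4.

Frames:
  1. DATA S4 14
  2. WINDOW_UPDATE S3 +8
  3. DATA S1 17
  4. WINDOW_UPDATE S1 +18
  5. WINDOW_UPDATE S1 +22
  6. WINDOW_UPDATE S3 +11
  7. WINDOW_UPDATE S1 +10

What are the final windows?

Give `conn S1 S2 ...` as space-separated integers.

Op 1: conn=26 S1=40 S2=40 S3=40 S4=26 blocked=[]
Op 2: conn=26 S1=40 S2=40 S3=48 S4=26 blocked=[]
Op 3: conn=9 S1=23 S2=40 S3=48 S4=26 blocked=[]
Op 4: conn=9 S1=41 S2=40 S3=48 S4=26 blocked=[]
Op 5: conn=9 S1=63 S2=40 S3=48 S4=26 blocked=[]
Op 6: conn=9 S1=63 S2=40 S3=59 S4=26 blocked=[]
Op 7: conn=9 S1=73 S2=40 S3=59 S4=26 blocked=[]

Answer: 9 73 40 59 26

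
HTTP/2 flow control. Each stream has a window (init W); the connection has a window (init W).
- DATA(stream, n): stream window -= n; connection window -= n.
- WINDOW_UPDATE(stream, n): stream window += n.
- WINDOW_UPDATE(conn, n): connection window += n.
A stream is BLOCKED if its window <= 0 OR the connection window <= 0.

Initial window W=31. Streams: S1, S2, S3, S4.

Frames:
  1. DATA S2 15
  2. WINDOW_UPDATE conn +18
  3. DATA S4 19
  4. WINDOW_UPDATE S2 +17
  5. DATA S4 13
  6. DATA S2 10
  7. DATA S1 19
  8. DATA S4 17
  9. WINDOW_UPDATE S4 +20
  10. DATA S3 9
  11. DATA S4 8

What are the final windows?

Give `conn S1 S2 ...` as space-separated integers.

Answer: -61 12 23 22 -6

Derivation:
Op 1: conn=16 S1=31 S2=16 S3=31 S4=31 blocked=[]
Op 2: conn=34 S1=31 S2=16 S3=31 S4=31 blocked=[]
Op 3: conn=15 S1=31 S2=16 S3=31 S4=12 blocked=[]
Op 4: conn=15 S1=31 S2=33 S3=31 S4=12 blocked=[]
Op 5: conn=2 S1=31 S2=33 S3=31 S4=-1 blocked=[4]
Op 6: conn=-8 S1=31 S2=23 S3=31 S4=-1 blocked=[1, 2, 3, 4]
Op 7: conn=-27 S1=12 S2=23 S3=31 S4=-1 blocked=[1, 2, 3, 4]
Op 8: conn=-44 S1=12 S2=23 S3=31 S4=-18 blocked=[1, 2, 3, 4]
Op 9: conn=-44 S1=12 S2=23 S3=31 S4=2 blocked=[1, 2, 3, 4]
Op 10: conn=-53 S1=12 S2=23 S3=22 S4=2 blocked=[1, 2, 3, 4]
Op 11: conn=-61 S1=12 S2=23 S3=22 S4=-6 blocked=[1, 2, 3, 4]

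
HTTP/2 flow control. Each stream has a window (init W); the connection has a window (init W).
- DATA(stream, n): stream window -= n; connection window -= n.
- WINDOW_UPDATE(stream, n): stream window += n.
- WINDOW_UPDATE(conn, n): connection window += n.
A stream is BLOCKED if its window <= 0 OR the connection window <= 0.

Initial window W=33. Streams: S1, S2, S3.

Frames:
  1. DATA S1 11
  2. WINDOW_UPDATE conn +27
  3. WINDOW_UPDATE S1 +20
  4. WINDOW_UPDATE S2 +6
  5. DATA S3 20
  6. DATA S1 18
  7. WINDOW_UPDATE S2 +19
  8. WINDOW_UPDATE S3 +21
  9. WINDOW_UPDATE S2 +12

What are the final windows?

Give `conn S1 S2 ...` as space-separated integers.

Answer: 11 24 70 34

Derivation:
Op 1: conn=22 S1=22 S2=33 S3=33 blocked=[]
Op 2: conn=49 S1=22 S2=33 S3=33 blocked=[]
Op 3: conn=49 S1=42 S2=33 S3=33 blocked=[]
Op 4: conn=49 S1=42 S2=39 S3=33 blocked=[]
Op 5: conn=29 S1=42 S2=39 S3=13 blocked=[]
Op 6: conn=11 S1=24 S2=39 S3=13 blocked=[]
Op 7: conn=11 S1=24 S2=58 S3=13 blocked=[]
Op 8: conn=11 S1=24 S2=58 S3=34 blocked=[]
Op 9: conn=11 S1=24 S2=70 S3=34 blocked=[]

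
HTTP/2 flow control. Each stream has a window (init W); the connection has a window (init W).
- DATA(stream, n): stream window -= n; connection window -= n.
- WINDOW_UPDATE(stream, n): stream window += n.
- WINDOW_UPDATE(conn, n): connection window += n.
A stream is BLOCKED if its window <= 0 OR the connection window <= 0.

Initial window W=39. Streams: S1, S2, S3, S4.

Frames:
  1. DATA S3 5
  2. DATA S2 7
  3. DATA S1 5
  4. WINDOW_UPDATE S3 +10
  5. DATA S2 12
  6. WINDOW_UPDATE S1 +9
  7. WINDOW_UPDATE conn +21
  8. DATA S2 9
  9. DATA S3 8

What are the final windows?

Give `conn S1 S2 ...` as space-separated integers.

Op 1: conn=34 S1=39 S2=39 S3=34 S4=39 blocked=[]
Op 2: conn=27 S1=39 S2=32 S3=34 S4=39 blocked=[]
Op 3: conn=22 S1=34 S2=32 S3=34 S4=39 blocked=[]
Op 4: conn=22 S1=34 S2=32 S3=44 S4=39 blocked=[]
Op 5: conn=10 S1=34 S2=20 S3=44 S4=39 blocked=[]
Op 6: conn=10 S1=43 S2=20 S3=44 S4=39 blocked=[]
Op 7: conn=31 S1=43 S2=20 S3=44 S4=39 blocked=[]
Op 8: conn=22 S1=43 S2=11 S3=44 S4=39 blocked=[]
Op 9: conn=14 S1=43 S2=11 S3=36 S4=39 blocked=[]

Answer: 14 43 11 36 39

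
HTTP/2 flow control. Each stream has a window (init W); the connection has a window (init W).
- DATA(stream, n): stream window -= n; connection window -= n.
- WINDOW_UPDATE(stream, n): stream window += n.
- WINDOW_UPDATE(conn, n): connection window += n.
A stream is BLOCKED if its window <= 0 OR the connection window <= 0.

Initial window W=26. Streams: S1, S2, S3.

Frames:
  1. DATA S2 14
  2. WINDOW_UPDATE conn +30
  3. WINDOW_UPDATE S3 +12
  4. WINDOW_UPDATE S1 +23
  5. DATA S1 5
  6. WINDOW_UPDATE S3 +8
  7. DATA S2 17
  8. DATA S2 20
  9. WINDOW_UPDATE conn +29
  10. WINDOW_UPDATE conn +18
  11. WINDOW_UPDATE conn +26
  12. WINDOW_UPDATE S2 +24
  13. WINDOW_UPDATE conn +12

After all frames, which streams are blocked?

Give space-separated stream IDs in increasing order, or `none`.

Answer: S2

Derivation:
Op 1: conn=12 S1=26 S2=12 S3=26 blocked=[]
Op 2: conn=42 S1=26 S2=12 S3=26 blocked=[]
Op 3: conn=42 S1=26 S2=12 S3=38 blocked=[]
Op 4: conn=42 S1=49 S2=12 S3=38 blocked=[]
Op 5: conn=37 S1=44 S2=12 S3=38 blocked=[]
Op 6: conn=37 S1=44 S2=12 S3=46 blocked=[]
Op 7: conn=20 S1=44 S2=-5 S3=46 blocked=[2]
Op 8: conn=0 S1=44 S2=-25 S3=46 blocked=[1, 2, 3]
Op 9: conn=29 S1=44 S2=-25 S3=46 blocked=[2]
Op 10: conn=47 S1=44 S2=-25 S3=46 blocked=[2]
Op 11: conn=73 S1=44 S2=-25 S3=46 blocked=[2]
Op 12: conn=73 S1=44 S2=-1 S3=46 blocked=[2]
Op 13: conn=85 S1=44 S2=-1 S3=46 blocked=[2]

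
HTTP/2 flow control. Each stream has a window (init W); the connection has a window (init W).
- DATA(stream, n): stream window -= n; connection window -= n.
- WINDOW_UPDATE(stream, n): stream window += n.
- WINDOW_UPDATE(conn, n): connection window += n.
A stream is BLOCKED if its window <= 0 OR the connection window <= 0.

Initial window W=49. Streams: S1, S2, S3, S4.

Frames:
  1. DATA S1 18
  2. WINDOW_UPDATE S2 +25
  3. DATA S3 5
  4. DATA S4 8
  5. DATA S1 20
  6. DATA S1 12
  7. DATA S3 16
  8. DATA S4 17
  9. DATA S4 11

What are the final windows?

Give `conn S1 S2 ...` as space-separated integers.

Op 1: conn=31 S1=31 S2=49 S3=49 S4=49 blocked=[]
Op 2: conn=31 S1=31 S2=74 S3=49 S4=49 blocked=[]
Op 3: conn=26 S1=31 S2=74 S3=44 S4=49 blocked=[]
Op 4: conn=18 S1=31 S2=74 S3=44 S4=41 blocked=[]
Op 5: conn=-2 S1=11 S2=74 S3=44 S4=41 blocked=[1, 2, 3, 4]
Op 6: conn=-14 S1=-1 S2=74 S3=44 S4=41 blocked=[1, 2, 3, 4]
Op 7: conn=-30 S1=-1 S2=74 S3=28 S4=41 blocked=[1, 2, 3, 4]
Op 8: conn=-47 S1=-1 S2=74 S3=28 S4=24 blocked=[1, 2, 3, 4]
Op 9: conn=-58 S1=-1 S2=74 S3=28 S4=13 blocked=[1, 2, 3, 4]

Answer: -58 -1 74 28 13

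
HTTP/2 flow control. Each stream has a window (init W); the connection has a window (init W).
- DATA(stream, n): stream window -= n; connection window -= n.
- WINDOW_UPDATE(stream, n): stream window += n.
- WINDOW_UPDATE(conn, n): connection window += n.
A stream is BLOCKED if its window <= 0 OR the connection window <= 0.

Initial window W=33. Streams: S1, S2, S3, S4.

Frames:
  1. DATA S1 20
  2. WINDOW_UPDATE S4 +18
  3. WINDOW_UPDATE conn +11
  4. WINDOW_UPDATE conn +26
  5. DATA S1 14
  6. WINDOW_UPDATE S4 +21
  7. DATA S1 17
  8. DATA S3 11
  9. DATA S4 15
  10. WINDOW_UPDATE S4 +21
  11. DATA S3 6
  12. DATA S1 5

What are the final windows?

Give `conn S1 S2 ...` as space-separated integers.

Answer: -18 -23 33 16 78

Derivation:
Op 1: conn=13 S1=13 S2=33 S3=33 S4=33 blocked=[]
Op 2: conn=13 S1=13 S2=33 S3=33 S4=51 blocked=[]
Op 3: conn=24 S1=13 S2=33 S3=33 S4=51 blocked=[]
Op 4: conn=50 S1=13 S2=33 S3=33 S4=51 blocked=[]
Op 5: conn=36 S1=-1 S2=33 S3=33 S4=51 blocked=[1]
Op 6: conn=36 S1=-1 S2=33 S3=33 S4=72 blocked=[1]
Op 7: conn=19 S1=-18 S2=33 S3=33 S4=72 blocked=[1]
Op 8: conn=8 S1=-18 S2=33 S3=22 S4=72 blocked=[1]
Op 9: conn=-7 S1=-18 S2=33 S3=22 S4=57 blocked=[1, 2, 3, 4]
Op 10: conn=-7 S1=-18 S2=33 S3=22 S4=78 blocked=[1, 2, 3, 4]
Op 11: conn=-13 S1=-18 S2=33 S3=16 S4=78 blocked=[1, 2, 3, 4]
Op 12: conn=-18 S1=-23 S2=33 S3=16 S4=78 blocked=[1, 2, 3, 4]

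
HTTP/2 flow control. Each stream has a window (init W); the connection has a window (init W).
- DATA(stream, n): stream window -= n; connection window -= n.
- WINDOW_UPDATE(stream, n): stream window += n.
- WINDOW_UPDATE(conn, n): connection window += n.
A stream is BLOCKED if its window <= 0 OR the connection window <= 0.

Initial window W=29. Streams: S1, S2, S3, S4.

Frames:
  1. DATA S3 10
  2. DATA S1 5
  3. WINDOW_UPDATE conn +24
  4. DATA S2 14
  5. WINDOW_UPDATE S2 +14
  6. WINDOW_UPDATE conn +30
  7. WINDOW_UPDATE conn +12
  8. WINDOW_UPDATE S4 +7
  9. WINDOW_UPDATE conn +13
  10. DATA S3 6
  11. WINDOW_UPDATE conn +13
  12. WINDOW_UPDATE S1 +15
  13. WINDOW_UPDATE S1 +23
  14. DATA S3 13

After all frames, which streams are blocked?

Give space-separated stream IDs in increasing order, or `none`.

Op 1: conn=19 S1=29 S2=29 S3=19 S4=29 blocked=[]
Op 2: conn=14 S1=24 S2=29 S3=19 S4=29 blocked=[]
Op 3: conn=38 S1=24 S2=29 S3=19 S4=29 blocked=[]
Op 4: conn=24 S1=24 S2=15 S3=19 S4=29 blocked=[]
Op 5: conn=24 S1=24 S2=29 S3=19 S4=29 blocked=[]
Op 6: conn=54 S1=24 S2=29 S3=19 S4=29 blocked=[]
Op 7: conn=66 S1=24 S2=29 S3=19 S4=29 blocked=[]
Op 8: conn=66 S1=24 S2=29 S3=19 S4=36 blocked=[]
Op 9: conn=79 S1=24 S2=29 S3=19 S4=36 blocked=[]
Op 10: conn=73 S1=24 S2=29 S3=13 S4=36 blocked=[]
Op 11: conn=86 S1=24 S2=29 S3=13 S4=36 blocked=[]
Op 12: conn=86 S1=39 S2=29 S3=13 S4=36 blocked=[]
Op 13: conn=86 S1=62 S2=29 S3=13 S4=36 blocked=[]
Op 14: conn=73 S1=62 S2=29 S3=0 S4=36 blocked=[3]

Answer: S3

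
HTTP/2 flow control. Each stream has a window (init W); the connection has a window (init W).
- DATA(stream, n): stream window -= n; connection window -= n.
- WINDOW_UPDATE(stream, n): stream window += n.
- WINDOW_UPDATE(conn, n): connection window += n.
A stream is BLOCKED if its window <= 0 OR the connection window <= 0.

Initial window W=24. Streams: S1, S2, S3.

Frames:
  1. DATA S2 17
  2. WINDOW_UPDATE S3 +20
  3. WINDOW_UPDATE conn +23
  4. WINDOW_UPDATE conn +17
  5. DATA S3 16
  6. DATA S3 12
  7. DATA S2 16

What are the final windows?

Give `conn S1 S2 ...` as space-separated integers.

Op 1: conn=7 S1=24 S2=7 S3=24 blocked=[]
Op 2: conn=7 S1=24 S2=7 S3=44 blocked=[]
Op 3: conn=30 S1=24 S2=7 S3=44 blocked=[]
Op 4: conn=47 S1=24 S2=7 S3=44 blocked=[]
Op 5: conn=31 S1=24 S2=7 S3=28 blocked=[]
Op 6: conn=19 S1=24 S2=7 S3=16 blocked=[]
Op 7: conn=3 S1=24 S2=-9 S3=16 blocked=[2]

Answer: 3 24 -9 16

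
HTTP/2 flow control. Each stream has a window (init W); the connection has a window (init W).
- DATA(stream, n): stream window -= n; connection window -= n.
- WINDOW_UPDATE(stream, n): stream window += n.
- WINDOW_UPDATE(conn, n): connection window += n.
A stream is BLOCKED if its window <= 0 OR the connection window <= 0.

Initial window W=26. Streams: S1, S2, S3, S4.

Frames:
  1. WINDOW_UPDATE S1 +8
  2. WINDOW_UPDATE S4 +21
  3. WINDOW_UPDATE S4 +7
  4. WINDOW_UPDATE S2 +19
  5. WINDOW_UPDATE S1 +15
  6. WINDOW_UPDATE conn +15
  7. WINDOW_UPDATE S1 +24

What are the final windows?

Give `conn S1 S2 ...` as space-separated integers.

Answer: 41 73 45 26 54

Derivation:
Op 1: conn=26 S1=34 S2=26 S3=26 S4=26 blocked=[]
Op 2: conn=26 S1=34 S2=26 S3=26 S4=47 blocked=[]
Op 3: conn=26 S1=34 S2=26 S3=26 S4=54 blocked=[]
Op 4: conn=26 S1=34 S2=45 S3=26 S4=54 blocked=[]
Op 5: conn=26 S1=49 S2=45 S3=26 S4=54 blocked=[]
Op 6: conn=41 S1=49 S2=45 S3=26 S4=54 blocked=[]
Op 7: conn=41 S1=73 S2=45 S3=26 S4=54 blocked=[]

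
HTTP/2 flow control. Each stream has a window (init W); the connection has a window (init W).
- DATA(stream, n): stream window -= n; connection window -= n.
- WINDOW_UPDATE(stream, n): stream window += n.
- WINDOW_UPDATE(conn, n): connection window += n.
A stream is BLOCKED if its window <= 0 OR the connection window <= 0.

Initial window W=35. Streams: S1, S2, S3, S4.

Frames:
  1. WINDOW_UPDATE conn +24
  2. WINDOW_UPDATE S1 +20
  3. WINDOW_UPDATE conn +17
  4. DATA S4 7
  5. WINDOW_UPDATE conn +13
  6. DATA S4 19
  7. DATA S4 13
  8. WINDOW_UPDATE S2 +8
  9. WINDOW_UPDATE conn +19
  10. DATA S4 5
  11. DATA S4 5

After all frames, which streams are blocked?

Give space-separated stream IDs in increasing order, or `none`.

Op 1: conn=59 S1=35 S2=35 S3=35 S4=35 blocked=[]
Op 2: conn=59 S1=55 S2=35 S3=35 S4=35 blocked=[]
Op 3: conn=76 S1=55 S2=35 S3=35 S4=35 blocked=[]
Op 4: conn=69 S1=55 S2=35 S3=35 S4=28 blocked=[]
Op 5: conn=82 S1=55 S2=35 S3=35 S4=28 blocked=[]
Op 6: conn=63 S1=55 S2=35 S3=35 S4=9 blocked=[]
Op 7: conn=50 S1=55 S2=35 S3=35 S4=-4 blocked=[4]
Op 8: conn=50 S1=55 S2=43 S3=35 S4=-4 blocked=[4]
Op 9: conn=69 S1=55 S2=43 S3=35 S4=-4 blocked=[4]
Op 10: conn=64 S1=55 S2=43 S3=35 S4=-9 blocked=[4]
Op 11: conn=59 S1=55 S2=43 S3=35 S4=-14 blocked=[4]

Answer: S4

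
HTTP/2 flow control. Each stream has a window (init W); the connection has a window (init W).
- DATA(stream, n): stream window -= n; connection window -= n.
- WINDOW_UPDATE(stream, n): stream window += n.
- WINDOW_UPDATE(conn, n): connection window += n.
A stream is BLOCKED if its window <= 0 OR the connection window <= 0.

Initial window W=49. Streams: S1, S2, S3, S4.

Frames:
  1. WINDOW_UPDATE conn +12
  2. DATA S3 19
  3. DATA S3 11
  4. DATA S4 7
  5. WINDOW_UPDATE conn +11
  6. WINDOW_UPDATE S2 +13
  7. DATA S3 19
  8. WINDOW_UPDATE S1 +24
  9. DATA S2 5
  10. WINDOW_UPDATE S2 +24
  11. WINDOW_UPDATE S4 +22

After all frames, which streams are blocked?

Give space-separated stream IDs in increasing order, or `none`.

Op 1: conn=61 S1=49 S2=49 S3=49 S4=49 blocked=[]
Op 2: conn=42 S1=49 S2=49 S3=30 S4=49 blocked=[]
Op 3: conn=31 S1=49 S2=49 S3=19 S4=49 blocked=[]
Op 4: conn=24 S1=49 S2=49 S3=19 S4=42 blocked=[]
Op 5: conn=35 S1=49 S2=49 S3=19 S4=42 blocked=[]
Op 6: conn=35 S1=49 S2=62 S3=19 S4=42 blocked=[]
Op 7: conn=16 S1=49 S2=62 S3=0 S4=42 blocked=[3]
Op 8: conn=16 S1=73 S2=62 S3=0 S4=42 blocked=[3]
Op 9: conn=11 S1=73 S2=57 S3=0 S4=42 blocked=[3]
Op 10: conn=11 S1=73 S2=81 S3=0 S4=42 blocked=[3]
Op 11: conn=11 S1=73 S2=81 S3=0 S4=64 blocked=[3]

Answer: S3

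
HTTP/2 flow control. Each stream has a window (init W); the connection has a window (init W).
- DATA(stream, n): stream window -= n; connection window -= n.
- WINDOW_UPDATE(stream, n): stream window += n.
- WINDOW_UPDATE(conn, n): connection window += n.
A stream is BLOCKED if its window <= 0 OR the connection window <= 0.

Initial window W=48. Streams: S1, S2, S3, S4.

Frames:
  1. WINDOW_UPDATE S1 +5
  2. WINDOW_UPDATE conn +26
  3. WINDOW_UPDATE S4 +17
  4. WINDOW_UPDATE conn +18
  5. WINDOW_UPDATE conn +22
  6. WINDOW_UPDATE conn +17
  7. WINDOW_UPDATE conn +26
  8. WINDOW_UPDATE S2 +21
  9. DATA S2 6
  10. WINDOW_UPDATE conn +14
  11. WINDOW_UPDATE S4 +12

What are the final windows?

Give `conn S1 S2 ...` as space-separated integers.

Answer: 165 53 63 48 77

Derivation:
Op 1: conn=48 S1=53 S2=48 S3=48 S4=48 blocked=[]
Op 2: conn=74 S1=53 S2=48 S3=48 S4=48 blocked=[]
Op 3: conn=74 S1=53 S2=48 S3=48 S4=65 blocked=[]
Op 4: conn=92 S1=53 S2=48 S3=48 S4=65 blocked=[]
Op 5: conn=114 S1=53 S2=48 S3=48 S4=65 blocked=[]
Op 6: conn=131 S1=53 S2=48 S3=48 S4=65 blocked=[]
Op 7: conn=157 S1=53 S2=48 S3=48 S4=65 blocked=[]
Op 8: conn=157 S1=53 S2=69 S3=48 S4=65 blocked=[]
Op 9: conn=151 S1=53 S2=63 S3=48 S4=65 blocked=[]
Op 10: conn=165 S1=53 S2=63 S3=48 S4=65 blocked=[]
Op 11: conn=165 S1=53 S2=63 S3=48 S4=77 blocked=[]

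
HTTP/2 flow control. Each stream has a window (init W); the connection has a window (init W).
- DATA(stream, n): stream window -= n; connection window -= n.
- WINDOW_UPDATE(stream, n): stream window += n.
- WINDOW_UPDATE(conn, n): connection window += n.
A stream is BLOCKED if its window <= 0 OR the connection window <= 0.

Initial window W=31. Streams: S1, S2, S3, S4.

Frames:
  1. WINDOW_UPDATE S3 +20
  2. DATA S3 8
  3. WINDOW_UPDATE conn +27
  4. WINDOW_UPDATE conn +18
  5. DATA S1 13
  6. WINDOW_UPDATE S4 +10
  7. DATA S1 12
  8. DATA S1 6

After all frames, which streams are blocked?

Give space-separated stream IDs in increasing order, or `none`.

Answer: S1

Derivation:
Op 1: conn=31 S1=31 S2=31 S3=51 S4=31 blocked=[]
Op 2: conn=23 S1=31 S2=31 S3=43 S4=31 blocked=[]
Op 3: conn=50 S1=31 S2=31 S3=43 S4=31 blocked=[]
Op 4: conn=68 S1=31 S2=31 S3=43 S4=31 blocked=[]
Op 5: conn=55 S1=18 S2=31 S3=43 S4=31 blocked=[]
Op 6: conn=55 S1=18 S2=31 S3=43 S4=41 blocked=[]
Op 7: conn=43 S1=6 S2=31 S3=43 S4=41 blocked=[]
Op 8: conn=37 S1=0 S2=31 S3=43 S4=41 blocked=[1]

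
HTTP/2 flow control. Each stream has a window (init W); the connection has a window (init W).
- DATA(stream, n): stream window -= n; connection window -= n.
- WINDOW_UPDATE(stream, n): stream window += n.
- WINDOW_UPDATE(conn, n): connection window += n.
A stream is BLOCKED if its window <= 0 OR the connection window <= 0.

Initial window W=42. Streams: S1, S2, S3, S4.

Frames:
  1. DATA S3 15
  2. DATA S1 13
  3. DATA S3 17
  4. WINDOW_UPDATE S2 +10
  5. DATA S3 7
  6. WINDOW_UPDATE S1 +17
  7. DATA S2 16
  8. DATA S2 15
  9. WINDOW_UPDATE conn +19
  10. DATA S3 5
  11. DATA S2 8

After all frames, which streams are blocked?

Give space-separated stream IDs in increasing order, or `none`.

Op 1: conn=27 S1=42 S2=42 S3=27 S4=42 blocked=[]
Op 2: conn=14 S1=29 S2=42 S3=27 S4=42 blocked=[]
Op 3: conn=-3 S1=29 S2=42 S3=10 S4=42 blocked=[1, 2, 3, 4]
Op 4: conn=-3 S1=29 S2=52 S3=10 S4=42 blocked=[1, 2, 3, 4]
Op 5: conn=-10 S1=29 S2=52 S3=3 S4=42 blocked=[1, 2, 3, 4]
Op 6: conn=-10 S1=46 S2=52 S3=3 S4=42 blocked=[1, 2, 3, 4]
Op 7: conn=-26 S1=46 S2=36 S3=3 S4=42 blocked=[1, 2, 3, 4]
Op 8: conn=-41 S1=46 S2=21 S3=3 S4=42 blocked=[1, 2, 3, 4]
Op 9: conn=-22 S1=46 S2=21 S3=3 S4=42 blocked=[1, 2, 3, 4]
Op 10: conn=-27 S1=46 S2=21 S3=-2 S4=42 blocked=[1, 2, 3, 4]
Op 11: conn=-35 S1=46 S2=13 S3=-2 S4=42 blocked=[1, 2, 3, 4]

Answer: S1 S2 S3 S4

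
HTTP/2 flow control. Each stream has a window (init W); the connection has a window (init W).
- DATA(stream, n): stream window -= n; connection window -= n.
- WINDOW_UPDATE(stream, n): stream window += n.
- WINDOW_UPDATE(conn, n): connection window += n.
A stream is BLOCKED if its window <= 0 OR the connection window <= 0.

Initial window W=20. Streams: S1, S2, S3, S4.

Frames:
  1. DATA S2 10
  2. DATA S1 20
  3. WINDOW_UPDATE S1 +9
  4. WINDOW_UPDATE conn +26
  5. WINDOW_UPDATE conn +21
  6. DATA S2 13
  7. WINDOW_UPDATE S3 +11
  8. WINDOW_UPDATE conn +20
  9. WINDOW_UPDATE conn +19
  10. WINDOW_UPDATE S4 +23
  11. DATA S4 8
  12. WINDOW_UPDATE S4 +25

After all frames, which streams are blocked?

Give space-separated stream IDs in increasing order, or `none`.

Answer: S2

Derivation:
Op 1: conn=10 S1=20 S2=10 S3=20 S4=20 blocked=[]
Op 2: conn=-10 S1=0 S2=10 S3=20 S4=20 blocked=[1, 2, 3, 4]
Op 3: conn=-10 S1=9 S2=10 S3=20 S4=20 blocked=[1, 2, 3, 4]
Op 4: conn=16 S1=9 S2=10 S3=20 S4=20 blocked=[]
Op 5: conn=37 S1=9 S2=10 S3=20 S4=20 blocked=[]
Op 6: conn=24 S1=9 S2=-3 S3=20 S4=20 blocked=[2]
Op 7: conn=24 S1=9 S2=-3 S3=31 S4=20 blocked=[2]
Op 8: conn=44 S1=9 S2=-3 S3=31 S4=20 blocked=[2]
Op 9: conn=63 S1=9 S2=-3 S3=31 S4=20 blocked=[2]
Op 10: conn=63 S1=9 S2=-3 S3=31 S4=43 blocked=[2]
Op 11: conn=55 S1=9 S2=-3 S3=31 S4=35 blocked=[2]
Op 12: conn=55 S1=9 S2=-3 S3=31 S4=60 blocked=[2]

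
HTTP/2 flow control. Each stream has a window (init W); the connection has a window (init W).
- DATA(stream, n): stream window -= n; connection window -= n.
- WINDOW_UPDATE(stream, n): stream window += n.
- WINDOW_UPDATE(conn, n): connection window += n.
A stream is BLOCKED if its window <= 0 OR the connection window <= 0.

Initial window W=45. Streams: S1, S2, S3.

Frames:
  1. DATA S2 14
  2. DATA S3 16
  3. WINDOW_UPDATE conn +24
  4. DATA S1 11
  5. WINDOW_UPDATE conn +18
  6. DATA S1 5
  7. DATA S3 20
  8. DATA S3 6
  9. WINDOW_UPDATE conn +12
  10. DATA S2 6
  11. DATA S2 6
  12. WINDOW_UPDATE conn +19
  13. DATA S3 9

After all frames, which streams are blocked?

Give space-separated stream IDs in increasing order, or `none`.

Answer: S3

Derivation:
Op 1: conn=31 S1=45 S2=31 S3=45 blocked=[]
Op 2: conn=15 S1=45 S2=31 S3=29 blocked=[]
Op 3: conn=39 S1=45 S2=31 S3=29 blocked=[]
Op 4: conn=28 S1=34 S2=31 S3=29 blocked=[]
Op 5: conn=46 S1=34 S2=31 S3=29 blocked=[]
Op 6: conn=41 S1=29 S2=31 S3=29 blocked=[]
Op 7: conn=21 S1=29 S2=31 S3=9 blocked=[]
Op 8: conn=15 S1=29 S2=31 S3=3 blocked=[]
Op 9: conn=27 S1=29 S2=31 S3=3 blocked=[]
Op 10: conn=21 S1=29 S2=25 S3=3 blocked=[]
Op 11: conn=15 S1=29 S2=19 S3=3 blocked=[]
Op 12: conn=34 S1=29 S2=19 S3=3 blocked=[]
Op 13: conn=25 S1=29 S2=19 S3=-6 blocked=[3]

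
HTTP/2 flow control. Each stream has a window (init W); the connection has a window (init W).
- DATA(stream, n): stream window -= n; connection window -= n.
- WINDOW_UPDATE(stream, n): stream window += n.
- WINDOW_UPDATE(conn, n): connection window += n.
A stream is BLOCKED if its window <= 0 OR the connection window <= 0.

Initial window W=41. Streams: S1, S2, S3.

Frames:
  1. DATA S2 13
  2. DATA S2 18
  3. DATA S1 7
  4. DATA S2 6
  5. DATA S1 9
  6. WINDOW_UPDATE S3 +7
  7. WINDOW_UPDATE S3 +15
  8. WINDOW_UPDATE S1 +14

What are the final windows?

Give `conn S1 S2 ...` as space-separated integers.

Answer: -12 39 4 63

Derivation:
Op 1: conn=28 S1=41 S2=28 S3=41 blocked=[]
Op 2: conn=10 S1=41 S2=10 S3=41 blocked=[]
Op 3: conn=3 S1=34 S2=10 S3=41 blocked=[]
Op 4: conn=-3 S1=34 S2=4 S3=41 blocked=[1, 2, 3]
Op 5: conn=-12 S1=25 S2=4 S3=41 blocked=[1, 2, 3]
Op 6: conn=-12 S1=25 S2=4 S3=48 blocked=[1, 2, 3]
Op 7: conn=-12 S1=25 S2=4 S3=63 blocked=[1, 2, 3]
Op 8: conn=-12 S1=39 S2=4 S3=63 blocked=[1, 2, 3]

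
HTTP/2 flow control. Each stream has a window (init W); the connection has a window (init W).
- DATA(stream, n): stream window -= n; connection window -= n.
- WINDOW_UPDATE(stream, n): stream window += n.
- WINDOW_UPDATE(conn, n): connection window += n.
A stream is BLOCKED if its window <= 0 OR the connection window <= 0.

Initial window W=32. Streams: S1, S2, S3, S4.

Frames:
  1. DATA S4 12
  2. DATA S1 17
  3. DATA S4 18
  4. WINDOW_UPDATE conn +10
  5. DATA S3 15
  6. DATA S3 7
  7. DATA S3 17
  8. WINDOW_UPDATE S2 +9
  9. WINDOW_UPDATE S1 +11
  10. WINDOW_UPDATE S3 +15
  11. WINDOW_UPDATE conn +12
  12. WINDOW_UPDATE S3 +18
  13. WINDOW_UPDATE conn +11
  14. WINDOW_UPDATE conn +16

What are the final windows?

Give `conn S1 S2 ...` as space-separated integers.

Op 1: conn=20 S1=32 S2=32 S3=32 S4=20 blocked=[]
Op 2: conn=3 S1=15 S2=32 S3=32 S4=20 blocked=[]
Op 3: conn=-15 S1=15 S2=32 S3=32 S4=2 blocked=[1, 2, 3, 4]
Op 4: conn=-5 S1=15 S2=32 S3=32 S4=2 blocked=[1, 2, 3, 4]
Op 5: conn=-20 S1=15 S2=32 S3=17 S4=2 blocked=[1, 2, 3, 4]
Op 6: conn=-27 S1=15 S2=32 S3=10 S4=2 blocked=[1, 2, 3, 4]
Op 7: conn=-44 S1=15 S2=32 S3=-7 S4=2 blocked=[1, 2, 3, 4]
Op 8: conn=-44 S1=15 S2=41 S3=-7 S4=2 blocked=[1, 2, 3, 4]
Op 9: conn=-44 S1=26 S2=41 S3=-7 S4=2 blocked=[1, 2, 3, 4]
Op 10: conn=-44 S1=26 S2=41 S3=8 S4=2 blocked=[1, 2, 3, 4]
Op 11: conn=-32 S1=26 S2=41 S3=8 S4=2 blocked=[1, 2, 3, 4]
Op 12: conn=-32 S1=26 S2=41 S3=26 S4=2 blocked=[1, 2, 3, 4]
Op 13: conn=-21 S1=26 S2=41 S3=26 S4=2 blocked=[1, 2, 3, 4]
Op 14: conn=-5 S1=26 S2=41 S3=26 S4=2 blocked=[1, 2, 3, 4]

Answer: -5 26 41 26 2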